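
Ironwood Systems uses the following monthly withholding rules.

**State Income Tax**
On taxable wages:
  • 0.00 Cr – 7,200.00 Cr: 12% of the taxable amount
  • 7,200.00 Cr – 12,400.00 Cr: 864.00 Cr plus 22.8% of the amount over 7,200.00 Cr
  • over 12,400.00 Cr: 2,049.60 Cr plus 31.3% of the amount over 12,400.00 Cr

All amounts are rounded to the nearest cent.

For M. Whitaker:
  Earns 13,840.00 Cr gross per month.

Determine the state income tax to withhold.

2,500.32 Cr

State Income Tax: taxable = 13,840.00 Cr
  2,049.60 Cr + 31.3% × (13,840.00 Cr − 12,400.00 Cr) = 2,049.60 Cr + 31.3% × 1,440.00 Cr = 2,500.32 Cr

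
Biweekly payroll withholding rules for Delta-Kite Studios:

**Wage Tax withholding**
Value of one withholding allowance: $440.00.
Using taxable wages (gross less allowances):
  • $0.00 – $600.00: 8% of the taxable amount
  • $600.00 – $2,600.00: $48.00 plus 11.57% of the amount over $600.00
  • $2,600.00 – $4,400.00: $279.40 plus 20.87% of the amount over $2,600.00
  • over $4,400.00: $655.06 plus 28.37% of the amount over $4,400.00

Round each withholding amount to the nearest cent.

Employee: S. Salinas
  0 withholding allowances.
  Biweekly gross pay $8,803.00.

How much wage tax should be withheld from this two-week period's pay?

$1,904.19

Wage Tax: taxable = $8,803.00
  $655.06 + 28.37% × ($8,803.00 − $4,400.00) = $655.06 + 28.37% × $4,403.00 = $1,904.19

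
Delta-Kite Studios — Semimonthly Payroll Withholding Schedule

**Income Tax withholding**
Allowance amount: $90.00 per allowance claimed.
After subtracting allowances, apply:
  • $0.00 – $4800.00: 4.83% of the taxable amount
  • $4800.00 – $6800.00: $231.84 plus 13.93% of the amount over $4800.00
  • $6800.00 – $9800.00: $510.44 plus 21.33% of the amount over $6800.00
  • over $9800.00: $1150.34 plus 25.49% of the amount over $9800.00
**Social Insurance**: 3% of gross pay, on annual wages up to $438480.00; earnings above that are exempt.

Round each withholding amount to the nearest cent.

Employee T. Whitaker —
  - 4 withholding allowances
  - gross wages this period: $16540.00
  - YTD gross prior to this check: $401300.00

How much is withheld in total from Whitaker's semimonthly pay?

$3272.80

Income Tax: taxable = $16540.00 − 4×$90.00 = $16180.00
  $1150.34 + 25.49% × ($16180.00 − $9800.00) = $1150.34 + 25.49% × $6380.00 = $2776.60
Social Insurance: 3% × $16540.00 = $496.20
Total: $2776.60 + $496.20 = $3272.80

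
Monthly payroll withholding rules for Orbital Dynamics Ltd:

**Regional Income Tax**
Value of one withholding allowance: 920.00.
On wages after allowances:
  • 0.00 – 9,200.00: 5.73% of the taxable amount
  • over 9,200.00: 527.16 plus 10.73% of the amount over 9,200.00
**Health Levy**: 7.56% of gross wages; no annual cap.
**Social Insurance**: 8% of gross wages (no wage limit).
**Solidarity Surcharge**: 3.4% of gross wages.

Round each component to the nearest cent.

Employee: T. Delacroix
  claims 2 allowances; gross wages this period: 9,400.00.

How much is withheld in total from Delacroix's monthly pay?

Regional Income Tax: taxable = 9,400.00 − 2×920.00 = 7,560.00
  5.73% × 7,560.00 = 433.19
Health Levy: 7.56% × 9,400.00 = 710.64
Social Insurance: 8% × 9,400.00 = 752.00
Solidarity Surcharge: 3.4% × 9,400.00 = 319.60
Total: 433.19 + 710.64 + 752.00 + 319.60 = 2,215.43

2,215.43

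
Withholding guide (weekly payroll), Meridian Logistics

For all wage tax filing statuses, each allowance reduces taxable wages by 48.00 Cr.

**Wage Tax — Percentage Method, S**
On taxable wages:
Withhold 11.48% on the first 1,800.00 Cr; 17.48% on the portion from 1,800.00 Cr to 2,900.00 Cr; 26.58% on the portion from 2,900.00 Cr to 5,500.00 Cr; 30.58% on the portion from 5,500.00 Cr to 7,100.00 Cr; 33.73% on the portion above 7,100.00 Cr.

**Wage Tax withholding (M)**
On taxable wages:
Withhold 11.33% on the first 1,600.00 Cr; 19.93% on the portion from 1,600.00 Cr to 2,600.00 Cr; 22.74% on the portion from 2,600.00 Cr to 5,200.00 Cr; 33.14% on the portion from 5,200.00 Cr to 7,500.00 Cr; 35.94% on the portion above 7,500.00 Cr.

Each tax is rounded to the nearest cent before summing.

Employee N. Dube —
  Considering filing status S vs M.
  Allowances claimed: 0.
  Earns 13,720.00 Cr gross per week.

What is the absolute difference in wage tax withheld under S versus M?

Wage Tax (S): taxable = 13,720.00 Cr
  1,579.28 Cr + 33.73% × (13,720.00 Cr − 7,100.00 Cr) = 1,579.28 Cr + 33.73% × 6,620.00 Cr = 3,812.21 Cr
Wage Tax (M): taxable = 13,720.00 Cr
  1,734.04 Cr + 35.94% × (13,720.00 Cr − 7,500.00 Cr) = 1,734.04 Cr + 35.94% × 6,220.00 Cr = 3,969.51 Cr
Difference: |3,812.21 Cr − 3,969.51 Cr| = 157.30 Cr (higher under M)

157.30 Cr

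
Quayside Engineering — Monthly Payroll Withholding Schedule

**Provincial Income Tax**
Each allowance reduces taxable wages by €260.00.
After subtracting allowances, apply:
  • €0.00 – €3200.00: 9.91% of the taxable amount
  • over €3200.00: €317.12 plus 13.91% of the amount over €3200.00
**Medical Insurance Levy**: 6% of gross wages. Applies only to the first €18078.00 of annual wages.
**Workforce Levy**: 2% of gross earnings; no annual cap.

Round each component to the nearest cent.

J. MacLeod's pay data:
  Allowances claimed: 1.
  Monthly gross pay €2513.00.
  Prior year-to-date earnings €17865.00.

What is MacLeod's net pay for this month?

Provincial Income Tax: taxable = €2513.00 − 1×€260.00 = €2253.00
  9.91% × €2253.00 = €223.27
Medical Insurance Levy: cap €18078.00 − YTD €17865.00 = €213.00 subject; 6% × €213.00 = €12.78
Workforce Levy: 2% × €2513.00 = €50.26
Total withheld: €223.27 + €12.78 + €50.26 = €286.31
Net pay: €2513.00 − €286.31 = €2226.69

€2226.69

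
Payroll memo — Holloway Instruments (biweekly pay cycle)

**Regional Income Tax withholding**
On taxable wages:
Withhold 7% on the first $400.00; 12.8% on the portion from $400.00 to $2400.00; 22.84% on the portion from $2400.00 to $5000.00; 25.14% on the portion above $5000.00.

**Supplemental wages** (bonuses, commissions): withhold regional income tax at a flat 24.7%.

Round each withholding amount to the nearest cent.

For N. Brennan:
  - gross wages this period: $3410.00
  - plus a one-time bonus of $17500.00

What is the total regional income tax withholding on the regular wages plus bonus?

$4837.18

Regional Income Tax: taxable = $3410.00
  $284.00 + 22.84% × ($3410.00 − $2400.00) = $284.00 + 22.84% × $1010.00 = $514.68
Supplemental (24.7% flat on bonus): 24.7% × $17500.00 = $4322.50
Total regional income tax: $514.68 + $4322.50 = $4837.18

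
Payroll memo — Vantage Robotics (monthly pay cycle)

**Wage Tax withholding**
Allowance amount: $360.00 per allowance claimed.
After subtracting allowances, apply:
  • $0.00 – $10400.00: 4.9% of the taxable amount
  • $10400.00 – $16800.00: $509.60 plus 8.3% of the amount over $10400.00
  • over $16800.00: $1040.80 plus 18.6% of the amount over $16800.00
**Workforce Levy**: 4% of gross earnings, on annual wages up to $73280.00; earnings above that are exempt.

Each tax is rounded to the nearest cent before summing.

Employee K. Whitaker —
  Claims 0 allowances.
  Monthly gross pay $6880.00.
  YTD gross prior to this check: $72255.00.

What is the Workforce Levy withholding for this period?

Workforce Levy: cap $73280.00 − YTD $72255.00 = $1025.00 subject; 4% × $1025.00 = $41.00

$41.00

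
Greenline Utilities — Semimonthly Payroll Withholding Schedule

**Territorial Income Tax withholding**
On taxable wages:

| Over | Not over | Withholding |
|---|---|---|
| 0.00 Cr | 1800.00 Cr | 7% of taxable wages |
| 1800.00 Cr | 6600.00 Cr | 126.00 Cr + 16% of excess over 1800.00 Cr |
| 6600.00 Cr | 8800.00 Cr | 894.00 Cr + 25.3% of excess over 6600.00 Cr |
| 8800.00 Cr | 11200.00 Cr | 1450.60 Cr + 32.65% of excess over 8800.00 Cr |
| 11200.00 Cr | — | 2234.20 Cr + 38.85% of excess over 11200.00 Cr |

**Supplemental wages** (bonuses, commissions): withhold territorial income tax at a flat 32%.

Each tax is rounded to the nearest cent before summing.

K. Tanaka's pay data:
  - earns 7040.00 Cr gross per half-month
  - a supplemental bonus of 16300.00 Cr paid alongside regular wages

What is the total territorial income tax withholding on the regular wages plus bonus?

Territorial Income Tax: taxable = 7040.00 Cr
  894.00 Cr + 25.3% × (7040.00 Cr − 6600.00 Cr) = 894.00 Cr + 25.3% × 440.00 Cr = 1005.32 Cr
Supplemental (32% flat on bonus): 32% × 16300.00 Cr = 5216.00 Cr
Total territorial income tax: 1005.32 Cr + 5216.00 Cr = 6221.32 Cr

6221.32 Cr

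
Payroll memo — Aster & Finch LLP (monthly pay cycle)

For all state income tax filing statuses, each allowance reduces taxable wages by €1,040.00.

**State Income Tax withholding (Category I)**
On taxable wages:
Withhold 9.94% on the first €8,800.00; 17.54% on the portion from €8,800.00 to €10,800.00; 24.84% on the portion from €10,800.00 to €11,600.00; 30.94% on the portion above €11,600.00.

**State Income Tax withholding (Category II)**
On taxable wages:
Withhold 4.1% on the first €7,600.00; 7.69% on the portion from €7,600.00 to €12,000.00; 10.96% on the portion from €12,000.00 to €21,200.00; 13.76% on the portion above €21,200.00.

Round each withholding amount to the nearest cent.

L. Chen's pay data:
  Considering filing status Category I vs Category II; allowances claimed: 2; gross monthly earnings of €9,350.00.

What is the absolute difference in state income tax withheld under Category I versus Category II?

€424.57

State Income Tax (Category I): taxable = €9,350.00 − 2×€1,040.00 = €7,270.00
  9.94% × €7,270.00 = €722.64
State Income Tax (Category II): taxable = €9,350.00 − 2×€1,040.00 = €7,270.00
  4.1% × €7,270.00 = €298.07
Difference: |€722.64 − €298.07| = €424.57 (higher under Category I)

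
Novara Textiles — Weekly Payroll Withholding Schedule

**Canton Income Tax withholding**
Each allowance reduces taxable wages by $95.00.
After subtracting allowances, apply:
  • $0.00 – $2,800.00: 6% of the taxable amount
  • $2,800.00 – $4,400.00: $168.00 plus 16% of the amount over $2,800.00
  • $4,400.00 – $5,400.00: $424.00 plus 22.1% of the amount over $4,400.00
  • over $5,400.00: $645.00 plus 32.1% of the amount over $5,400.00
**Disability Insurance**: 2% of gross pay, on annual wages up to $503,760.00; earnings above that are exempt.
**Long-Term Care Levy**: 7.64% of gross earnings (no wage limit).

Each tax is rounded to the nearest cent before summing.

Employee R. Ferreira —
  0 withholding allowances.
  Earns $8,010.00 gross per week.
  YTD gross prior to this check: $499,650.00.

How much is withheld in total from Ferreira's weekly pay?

$2,176.97

Canton Income Tax: taxable = $8,010.00
  $645.00 + 32.1% × ($8,010.00 − $5,400.00) = $645.00 + 32.1% × $2,610.00 = $1,482.81
Disability Insurance: cap $503,760.00 − YTD $499,650.00 = $4,110.00 subject; 2% × $4,110.00 = $82.20
Long-Term Care Levy: 7.64% × $8,010.00 = $611.96
Total: $1,482.81 + $82.20 + $611.96 = $2,176.97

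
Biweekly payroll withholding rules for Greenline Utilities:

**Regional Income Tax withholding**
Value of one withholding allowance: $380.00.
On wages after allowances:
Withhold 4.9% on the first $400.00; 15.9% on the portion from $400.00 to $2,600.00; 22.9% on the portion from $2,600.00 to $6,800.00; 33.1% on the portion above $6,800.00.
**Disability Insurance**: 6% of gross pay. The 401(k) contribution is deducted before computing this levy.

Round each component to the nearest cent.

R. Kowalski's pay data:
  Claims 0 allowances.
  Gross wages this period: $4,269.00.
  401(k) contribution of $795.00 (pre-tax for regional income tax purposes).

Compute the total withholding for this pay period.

$777.99

Regional Income Tax: taxable = $4,269.00 − $795.00 = $3,474.00
  $369.40 + 22.9% × ($3,474.00 − $2,600.00) = $369.40 + 22.9% × $874.00 = $569.55
Disability Insurance: 6% × $3,474.00 = $208.44
Total: $569.55 + $208.44 = $777.99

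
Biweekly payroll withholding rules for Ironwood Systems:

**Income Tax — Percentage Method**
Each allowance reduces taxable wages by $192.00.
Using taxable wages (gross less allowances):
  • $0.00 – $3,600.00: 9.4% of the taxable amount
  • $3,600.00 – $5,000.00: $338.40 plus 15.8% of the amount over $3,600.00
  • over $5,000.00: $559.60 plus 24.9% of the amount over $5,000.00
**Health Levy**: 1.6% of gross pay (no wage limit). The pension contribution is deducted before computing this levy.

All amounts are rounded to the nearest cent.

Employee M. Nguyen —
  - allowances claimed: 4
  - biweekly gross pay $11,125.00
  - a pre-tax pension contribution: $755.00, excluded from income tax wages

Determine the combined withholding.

Income Tax: taxable = $11,125.00 − $755.00 − 4×$192.00 = $9,602.00
  $559.60 + 24.9% × ($9,602.00 − $5,000.00) = $559.60 + 24.9% × $4,602.00 = $1,705.50
Health Levy: 1.6% × $10,370.00 = $165.92
Total: $1,705.50 + $165.92 = $1,871.42

$1,871.42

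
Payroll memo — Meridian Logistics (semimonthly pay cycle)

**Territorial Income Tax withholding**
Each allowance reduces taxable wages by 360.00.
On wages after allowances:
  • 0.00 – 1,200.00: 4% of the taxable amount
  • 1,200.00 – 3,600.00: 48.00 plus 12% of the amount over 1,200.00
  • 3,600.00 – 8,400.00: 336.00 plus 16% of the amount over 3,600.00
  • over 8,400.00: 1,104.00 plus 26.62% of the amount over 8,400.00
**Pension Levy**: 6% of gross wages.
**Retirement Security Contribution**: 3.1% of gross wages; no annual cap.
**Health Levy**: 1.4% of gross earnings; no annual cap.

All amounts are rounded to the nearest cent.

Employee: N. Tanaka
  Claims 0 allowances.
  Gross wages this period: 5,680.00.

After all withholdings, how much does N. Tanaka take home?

4,414.80

Territorial Income Tax: taxable = 5,680.00
  336.00 + 16% × (5,680.00 − 3,600.00) = 336.00 + 16% × 2,080.00 = 668.80
Pension Levy: 6% × 5,680.00 = 340.80
Retirement Security Contribution: 3.1% × 5,680.00 = 176.08
Health Levy: 1.4% × 5,680.00 = 79.52
Total withheld: 668.80 + 340.80 + 176.08 + 79.52 = 1,265.20
Net pay: 5,680.00 − 1,265.20 = 4,414.80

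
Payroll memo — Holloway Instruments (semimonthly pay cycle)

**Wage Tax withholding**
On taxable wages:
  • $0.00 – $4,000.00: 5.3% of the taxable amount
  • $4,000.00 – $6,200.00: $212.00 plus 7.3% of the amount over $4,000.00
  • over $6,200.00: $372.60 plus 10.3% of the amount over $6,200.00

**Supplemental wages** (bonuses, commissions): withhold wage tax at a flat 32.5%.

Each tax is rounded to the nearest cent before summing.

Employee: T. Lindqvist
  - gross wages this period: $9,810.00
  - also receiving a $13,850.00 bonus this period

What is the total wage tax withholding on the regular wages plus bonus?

Wage Tax: taxable = $9,810.00
  $372.60 + 10.3% × ($9,810.00 − $6,200.00) = $372.60 + 10.3% × $3,610.00 = $744.43
Supplemental (32.5% flat on bonus): 32.5% × $13,850.00 = $4,501.25
Total wage tax: $744.43 + $4,501.25 = $5,245.68

$5,245.68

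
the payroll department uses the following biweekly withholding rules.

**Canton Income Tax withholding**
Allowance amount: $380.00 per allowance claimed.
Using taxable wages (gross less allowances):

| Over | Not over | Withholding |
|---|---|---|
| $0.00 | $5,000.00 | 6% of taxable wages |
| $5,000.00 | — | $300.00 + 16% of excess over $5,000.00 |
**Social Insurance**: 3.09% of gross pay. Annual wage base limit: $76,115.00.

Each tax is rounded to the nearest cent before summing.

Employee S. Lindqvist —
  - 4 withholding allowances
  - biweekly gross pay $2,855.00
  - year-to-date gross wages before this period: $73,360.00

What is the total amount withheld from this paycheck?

$165.23

Canton Income Tax: taxable = $2,855.00 − 4×$380.00 = $1,335.00
  6% × $1,335.00 = $80.10
Social Insurance: cap $76,115.00 − YTD $73,360.00 = $2,755.00 subject; 3.09% × $2,755.00 = $85.13
Total: $80.10 + $85.13 = $165.23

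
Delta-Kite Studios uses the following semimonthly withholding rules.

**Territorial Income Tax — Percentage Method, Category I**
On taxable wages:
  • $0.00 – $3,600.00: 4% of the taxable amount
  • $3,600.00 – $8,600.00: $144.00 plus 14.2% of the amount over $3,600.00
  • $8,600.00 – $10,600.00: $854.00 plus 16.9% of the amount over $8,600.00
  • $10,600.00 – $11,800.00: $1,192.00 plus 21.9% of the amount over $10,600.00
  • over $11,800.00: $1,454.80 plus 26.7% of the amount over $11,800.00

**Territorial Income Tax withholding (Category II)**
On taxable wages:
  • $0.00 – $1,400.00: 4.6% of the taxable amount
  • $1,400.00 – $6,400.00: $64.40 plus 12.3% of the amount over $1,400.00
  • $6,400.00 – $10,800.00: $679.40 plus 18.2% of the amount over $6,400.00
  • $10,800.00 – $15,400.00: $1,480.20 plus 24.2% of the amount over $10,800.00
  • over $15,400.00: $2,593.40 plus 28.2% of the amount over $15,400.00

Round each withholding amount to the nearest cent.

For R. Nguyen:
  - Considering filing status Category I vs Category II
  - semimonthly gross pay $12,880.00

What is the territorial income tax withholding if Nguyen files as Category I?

$1,743.16

Territorial Income Tax (Category I): taxable = $12,880.00
  $1,454.80 + 26.7% × ($12,880.00 − $11,800.00) = $1,454.80 + 26.7% × $1,080.00 = $1,743.16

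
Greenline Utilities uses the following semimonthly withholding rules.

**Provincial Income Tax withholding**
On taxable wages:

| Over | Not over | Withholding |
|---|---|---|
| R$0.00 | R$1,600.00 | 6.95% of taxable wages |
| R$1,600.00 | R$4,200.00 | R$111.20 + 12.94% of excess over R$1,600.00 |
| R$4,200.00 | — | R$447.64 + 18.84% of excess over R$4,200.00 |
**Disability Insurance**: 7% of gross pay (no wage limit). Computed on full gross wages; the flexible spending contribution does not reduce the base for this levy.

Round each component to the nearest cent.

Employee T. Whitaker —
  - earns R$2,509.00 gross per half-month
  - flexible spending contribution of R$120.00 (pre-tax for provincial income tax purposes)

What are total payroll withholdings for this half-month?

Provincial Income Tax: taxable = R$2,509.00 − R$120.00 = R$2,389.00
  R$111.20 + 12.94% × (R$2,389.00 − R$1,600.00) = R$111.20 + 12.94% × R$789.00 = R$213.30
Disability Insurance: 7% × R$2,509.00 = R$175.63
Total: R$213.30 + R$175.63 = R$388.93

R$388.93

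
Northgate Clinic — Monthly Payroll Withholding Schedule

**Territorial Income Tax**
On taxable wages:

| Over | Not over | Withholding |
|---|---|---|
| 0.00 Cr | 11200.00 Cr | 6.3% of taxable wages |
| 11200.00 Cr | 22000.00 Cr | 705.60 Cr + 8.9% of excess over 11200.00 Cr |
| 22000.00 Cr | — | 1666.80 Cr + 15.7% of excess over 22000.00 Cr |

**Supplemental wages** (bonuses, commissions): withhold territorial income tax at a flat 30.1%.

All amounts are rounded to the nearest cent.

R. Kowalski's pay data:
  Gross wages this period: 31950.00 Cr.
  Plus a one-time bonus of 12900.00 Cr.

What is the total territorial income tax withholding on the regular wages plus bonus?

Territorial Income Tax: taxable = 31950.00 Cr
  1666.80 Cr + 15.7% × (31950.00 Cr − 22000.00 Cr) = 1666.80 Cr + 15.7% × 9950.00 Cr = 3228.95 Cr
Supplemental (30.1% flat on bonus): 30.1% × 12900.00 Cr = 3882.90 Cr
Total territorial income tax: 3228.95 Cr + 3882.90 Cr = 7111.85 Cr

7111.85 Cr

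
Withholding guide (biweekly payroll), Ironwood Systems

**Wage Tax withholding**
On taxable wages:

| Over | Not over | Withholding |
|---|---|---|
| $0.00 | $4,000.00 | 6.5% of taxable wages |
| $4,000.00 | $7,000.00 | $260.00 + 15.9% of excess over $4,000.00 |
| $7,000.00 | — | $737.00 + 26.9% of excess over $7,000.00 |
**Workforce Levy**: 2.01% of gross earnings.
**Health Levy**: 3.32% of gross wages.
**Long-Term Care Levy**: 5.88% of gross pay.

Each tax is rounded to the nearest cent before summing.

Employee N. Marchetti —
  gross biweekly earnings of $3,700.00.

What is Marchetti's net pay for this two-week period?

Wage Tax: taxable = $3,700.00
  6.5% × $3,700.00 = $240.50
Workforce Levy: 2.01% × $3,700.00 = $74.37
Health Levy: 3.32% × $3,700.00 = $122.84
Long-Term Care Levy: 5.88% × $3,700.00 = $217.56
Total withheld: $240.50 + $74.37 + $122.84 + $217.56 = $655.27
Net pay: $3,700.00 − $655.27 = $3,044.73

$3,044.73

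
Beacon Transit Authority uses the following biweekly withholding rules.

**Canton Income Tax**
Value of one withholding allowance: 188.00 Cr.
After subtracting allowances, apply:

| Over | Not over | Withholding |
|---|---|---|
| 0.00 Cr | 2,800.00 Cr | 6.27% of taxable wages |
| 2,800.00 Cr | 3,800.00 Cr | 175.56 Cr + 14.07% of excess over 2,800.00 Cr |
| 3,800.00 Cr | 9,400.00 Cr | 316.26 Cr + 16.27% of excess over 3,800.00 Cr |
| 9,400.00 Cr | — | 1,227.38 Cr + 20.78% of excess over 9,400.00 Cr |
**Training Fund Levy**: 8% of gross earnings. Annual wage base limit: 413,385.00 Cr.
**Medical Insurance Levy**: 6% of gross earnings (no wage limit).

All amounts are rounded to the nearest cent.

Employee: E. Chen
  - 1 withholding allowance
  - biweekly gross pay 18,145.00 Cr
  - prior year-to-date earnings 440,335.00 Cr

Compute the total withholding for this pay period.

Canton Income Tax: taxable = 18,145.00 Cr − 1×188.00 Cr = 17,957.00 Cr
  1,227.38 Cr + 20.78% × (17,957.00 Cr − 9,400.00 Cr) = 1,227.38 Cr + 20.78% × 8,557.00 Cr = 3,005.52 Cr
Training Fund Levy: YTD 440,335.00 Cr ≥ cap 413,385.00 Cr → 0.00 Cr
Medical Insurance Levy: 6% × 18,145.00 Cr = 1,088.70 Cr
Total: 3,005.52 Cr + 0.00 Cr + 1,088.70 Cr = 4,094.22 Cr

4,094.22 Cr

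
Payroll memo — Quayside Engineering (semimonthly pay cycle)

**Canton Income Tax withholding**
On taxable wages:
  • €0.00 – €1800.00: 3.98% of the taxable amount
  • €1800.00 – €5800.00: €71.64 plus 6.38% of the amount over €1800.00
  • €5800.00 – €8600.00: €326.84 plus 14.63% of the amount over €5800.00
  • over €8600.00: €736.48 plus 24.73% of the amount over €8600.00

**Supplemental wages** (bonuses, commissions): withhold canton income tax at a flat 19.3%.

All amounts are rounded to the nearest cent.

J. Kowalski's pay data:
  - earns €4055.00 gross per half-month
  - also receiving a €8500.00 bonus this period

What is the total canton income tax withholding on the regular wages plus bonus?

€1856.01

Canton Income Tax: taxable = €4055.00
  €71.64 + 6.38% × (€4055.00 − €1800.00) = €71.64 + 6.38% × €2255.00 = €215.51
Supplemental (19.3% flat on bonus): 19.3% × €8500.00 = €1640.50
Total canton income tax: €215.51 + €1640.50 = €1856.01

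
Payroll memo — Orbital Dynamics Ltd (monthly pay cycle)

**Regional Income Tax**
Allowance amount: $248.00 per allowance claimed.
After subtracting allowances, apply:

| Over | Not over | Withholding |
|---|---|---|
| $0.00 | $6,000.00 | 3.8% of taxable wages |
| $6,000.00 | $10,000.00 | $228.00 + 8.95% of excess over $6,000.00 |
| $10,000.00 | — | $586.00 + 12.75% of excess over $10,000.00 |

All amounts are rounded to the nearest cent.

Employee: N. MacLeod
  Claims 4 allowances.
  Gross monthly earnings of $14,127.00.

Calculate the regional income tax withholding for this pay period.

$985.71

Regional Income Tax: taxable = $14,127.00 − 4×$248.00 = $13,135.00
  $586.00 + 12.75% × ($13,135.00 − $10,000.00) = $586.00 + 12.75% × $3,135.00 = $985.71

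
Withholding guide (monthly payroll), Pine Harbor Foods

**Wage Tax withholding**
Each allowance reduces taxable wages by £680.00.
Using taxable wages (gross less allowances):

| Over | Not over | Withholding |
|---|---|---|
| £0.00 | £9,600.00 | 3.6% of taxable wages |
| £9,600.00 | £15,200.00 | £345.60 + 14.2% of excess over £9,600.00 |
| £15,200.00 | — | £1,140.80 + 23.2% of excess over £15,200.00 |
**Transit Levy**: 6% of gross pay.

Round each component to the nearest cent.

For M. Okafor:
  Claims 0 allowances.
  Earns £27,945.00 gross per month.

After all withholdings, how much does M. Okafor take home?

Wage Tax: taxable = £27,945.00
  £1,140.80 + 23.2% × (£27,945.00 − £15,200.00) = £1,140.80 + 23.2% × £12,745.00 = £4,097.64
Transit Levy: 6% × £27,945.00 = £1,676.70
Total withheld: £4,097.64 + £1,676.70 = £5,774.34
Net pay: £27,945.00 − £5,774.34 = £22,170.66

£22,170.66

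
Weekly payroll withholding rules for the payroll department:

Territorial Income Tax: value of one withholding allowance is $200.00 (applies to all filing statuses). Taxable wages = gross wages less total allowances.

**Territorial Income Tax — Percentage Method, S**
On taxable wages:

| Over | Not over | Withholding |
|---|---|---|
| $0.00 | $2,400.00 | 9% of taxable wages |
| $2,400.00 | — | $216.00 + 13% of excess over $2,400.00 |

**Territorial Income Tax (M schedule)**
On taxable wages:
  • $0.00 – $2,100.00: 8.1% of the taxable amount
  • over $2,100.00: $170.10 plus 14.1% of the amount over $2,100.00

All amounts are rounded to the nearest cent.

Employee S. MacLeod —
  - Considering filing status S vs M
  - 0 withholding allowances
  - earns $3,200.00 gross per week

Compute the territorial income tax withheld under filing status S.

Territorial Income Tax (S): taxable = $3,200.00
  $216.00 + 13% × ($3,200.00 − $2,400.00) = $216.00 + 13% × $800.00 = $320.00

$320.00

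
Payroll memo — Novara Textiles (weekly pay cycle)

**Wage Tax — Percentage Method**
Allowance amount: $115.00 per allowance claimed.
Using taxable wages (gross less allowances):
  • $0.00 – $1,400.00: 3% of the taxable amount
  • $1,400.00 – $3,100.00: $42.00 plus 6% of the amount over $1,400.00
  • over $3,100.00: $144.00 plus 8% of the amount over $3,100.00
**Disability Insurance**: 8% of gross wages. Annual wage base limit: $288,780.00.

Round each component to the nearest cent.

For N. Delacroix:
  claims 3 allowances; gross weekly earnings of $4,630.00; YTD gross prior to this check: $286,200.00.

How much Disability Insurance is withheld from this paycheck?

Disability Insurance: cap $288,780.00 − YTD $286,200.00 = $2,580.00 subject; 8% × $2,580.00 = $206.40

$206.40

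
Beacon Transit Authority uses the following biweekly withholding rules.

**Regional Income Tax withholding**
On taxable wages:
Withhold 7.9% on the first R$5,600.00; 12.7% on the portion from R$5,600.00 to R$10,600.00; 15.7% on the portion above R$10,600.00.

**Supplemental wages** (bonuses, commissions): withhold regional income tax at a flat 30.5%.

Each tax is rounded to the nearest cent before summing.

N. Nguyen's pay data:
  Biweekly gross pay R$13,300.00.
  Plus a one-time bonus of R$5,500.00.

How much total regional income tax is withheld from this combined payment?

R$3,178.80

Regional Income Tax: taxable = R$13,300.00
  R$1,077.40 + 15.7% × (R$13,300.00 − R$10,600.00) = R$1,077.40 + 15.7% × R$2,700.00 = R$1,501.30
Supplemental (30.5% flat on bonus): 30.5% × R$5,500.00 = R$1,677.50
Total regional income tax: R$1,501.30 + R$1,677.50 = R$3,178.80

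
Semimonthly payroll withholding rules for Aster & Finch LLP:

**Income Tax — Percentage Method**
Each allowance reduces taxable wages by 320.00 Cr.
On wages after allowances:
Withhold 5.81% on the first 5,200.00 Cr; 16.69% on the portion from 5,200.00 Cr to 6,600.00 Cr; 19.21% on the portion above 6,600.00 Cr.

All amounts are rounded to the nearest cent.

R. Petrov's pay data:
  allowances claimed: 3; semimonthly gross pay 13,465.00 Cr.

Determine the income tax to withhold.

Income Tax: taxable = 13,465.00 Cr − 3×320.00 Cr = 12,505.00 Cr
  535.78 Cr + 19.21% × (12,505.00 Cr − 6,600.00 Cr) = 535.78 Cr + 19.21% × 5,905.00 Cr = 1,670.13 Cr

1,670.13 Cr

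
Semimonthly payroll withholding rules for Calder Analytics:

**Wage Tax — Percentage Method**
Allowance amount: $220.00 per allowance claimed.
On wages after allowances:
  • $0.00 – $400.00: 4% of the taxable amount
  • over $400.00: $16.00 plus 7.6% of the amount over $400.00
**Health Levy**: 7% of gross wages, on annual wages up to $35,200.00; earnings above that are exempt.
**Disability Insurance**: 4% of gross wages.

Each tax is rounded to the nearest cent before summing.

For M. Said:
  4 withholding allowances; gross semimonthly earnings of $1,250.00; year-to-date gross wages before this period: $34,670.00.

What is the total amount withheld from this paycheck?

Wage Tax: taxable = $1,250.00 − 4×$220.00 = $370.00
  4% × $370.00 = $14.80
Health Levy: cap $35,200.00 − YTD $34,670.00 = $530.00 subject; 7% × $530.00 = $37.10
Disability Insurance: 4% × $1,250.00 = $50.00
Total: $14.80 + $37.10 + $50.00 = $101.90

$101.90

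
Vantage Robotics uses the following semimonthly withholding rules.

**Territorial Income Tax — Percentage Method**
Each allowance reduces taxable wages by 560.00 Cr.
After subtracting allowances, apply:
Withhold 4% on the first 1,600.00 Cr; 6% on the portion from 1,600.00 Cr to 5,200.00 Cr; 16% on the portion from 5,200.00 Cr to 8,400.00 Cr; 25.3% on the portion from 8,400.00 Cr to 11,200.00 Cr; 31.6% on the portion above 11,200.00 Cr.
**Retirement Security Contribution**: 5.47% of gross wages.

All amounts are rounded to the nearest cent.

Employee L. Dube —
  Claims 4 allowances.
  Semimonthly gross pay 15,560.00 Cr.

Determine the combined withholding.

Territorial Income Tax: taxable = 15,560.00 Cr − 4×560.00 Cr = 13,320.00 Cr
  1,500.40 Cr + 31.6% × (13,320.00 Cr − 11,200.00 Cr) = 1,500.40 Cr + 31.6% × 2,120.00 Cr = 2,170.32 Cr
Retirement Security Contribution: 5.47% × 15,560.00 Cr = 851.13 Cr
Total: 2,170.32 Cr + 851.13 Cr = 3,021.45 Cr

3,021.45 Cr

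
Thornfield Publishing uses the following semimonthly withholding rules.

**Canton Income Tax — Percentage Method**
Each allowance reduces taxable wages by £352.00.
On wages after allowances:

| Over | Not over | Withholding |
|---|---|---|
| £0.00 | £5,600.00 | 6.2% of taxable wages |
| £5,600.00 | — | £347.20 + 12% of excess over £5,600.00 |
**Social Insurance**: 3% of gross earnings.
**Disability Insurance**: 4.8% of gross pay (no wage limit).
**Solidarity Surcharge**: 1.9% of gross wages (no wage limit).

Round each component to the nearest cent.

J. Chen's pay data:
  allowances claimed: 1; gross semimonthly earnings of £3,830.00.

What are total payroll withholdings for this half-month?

£587.15

Canton Income Tax: taxable = £3,830.00 − 1×£352.00 = £3,478.00
  6.2% × £3,478.00 = £215.64
Social Insurance: 3% × £3,830.00 = £114.90
Disability Insurance: 4.8% × £3,830.00 = £183.84
Solidarity Surcharge: 1.9% × £3,830.00 = £72.77
Total: £215.64 + £114.90 + £183.84 + £72.77 = £587.15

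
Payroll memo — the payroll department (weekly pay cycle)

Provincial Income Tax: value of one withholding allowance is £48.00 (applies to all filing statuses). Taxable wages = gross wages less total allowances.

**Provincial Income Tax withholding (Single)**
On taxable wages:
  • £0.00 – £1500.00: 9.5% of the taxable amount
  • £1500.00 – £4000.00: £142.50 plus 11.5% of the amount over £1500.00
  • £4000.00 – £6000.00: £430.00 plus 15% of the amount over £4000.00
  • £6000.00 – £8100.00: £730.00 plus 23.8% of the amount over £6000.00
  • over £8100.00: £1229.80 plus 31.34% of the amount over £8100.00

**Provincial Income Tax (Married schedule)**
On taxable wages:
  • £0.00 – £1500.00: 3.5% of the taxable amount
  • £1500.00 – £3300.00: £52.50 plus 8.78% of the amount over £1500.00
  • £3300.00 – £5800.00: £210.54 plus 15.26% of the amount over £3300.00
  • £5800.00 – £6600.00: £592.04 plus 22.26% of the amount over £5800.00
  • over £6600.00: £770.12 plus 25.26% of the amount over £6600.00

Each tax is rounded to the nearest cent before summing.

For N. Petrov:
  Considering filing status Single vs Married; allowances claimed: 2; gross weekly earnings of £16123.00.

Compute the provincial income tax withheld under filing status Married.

£3151.38

Provincial Income Tax (Married): taxable = £16123.00 − 2×£48.00 = £16027.00
  £770.12 + 25.26% × (£16027.00 − £6600.00) = £770.12 + 25.26% × £9427.00 = £3151.38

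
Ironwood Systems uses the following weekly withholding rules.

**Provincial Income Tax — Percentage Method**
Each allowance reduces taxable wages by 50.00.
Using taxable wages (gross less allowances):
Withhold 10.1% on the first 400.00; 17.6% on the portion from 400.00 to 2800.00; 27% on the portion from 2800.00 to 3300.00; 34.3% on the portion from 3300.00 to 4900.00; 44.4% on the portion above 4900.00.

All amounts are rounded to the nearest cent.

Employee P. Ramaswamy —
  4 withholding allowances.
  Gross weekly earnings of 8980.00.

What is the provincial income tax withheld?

2869.32

Provincial Income Tax: taxable = 8980.00 − 4×50.00 = 8780.00
  1146.60 + 44.4% × (8780.00 − 4900.00) = 1146.60 + 44.4% × 3880.00 = 2869.32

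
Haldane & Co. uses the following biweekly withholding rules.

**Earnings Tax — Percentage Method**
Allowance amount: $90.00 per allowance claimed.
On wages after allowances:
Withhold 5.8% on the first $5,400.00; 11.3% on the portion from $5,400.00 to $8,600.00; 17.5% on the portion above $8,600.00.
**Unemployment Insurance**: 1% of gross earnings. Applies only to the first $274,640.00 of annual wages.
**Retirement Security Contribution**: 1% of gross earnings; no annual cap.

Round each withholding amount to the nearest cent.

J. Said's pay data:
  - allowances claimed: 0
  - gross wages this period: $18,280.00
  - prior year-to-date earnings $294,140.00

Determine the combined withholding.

Earnings Tax: taxable = $18,280.00
  $674.80 + 17.5% × ($18,280.00 − $8,600.00) = $674.80 + 17.5% × $9,680.00 = $2,368.80
Unemployment Insurance: YTD $294,140.00 ≥ cap $274,640.00 → $0.00
Retirement Security Contribution: 1% × $18,280.00 = $182.80
Total: $2,368.80 + $0.00 + $182.80 = $2,551.60

$2,551.60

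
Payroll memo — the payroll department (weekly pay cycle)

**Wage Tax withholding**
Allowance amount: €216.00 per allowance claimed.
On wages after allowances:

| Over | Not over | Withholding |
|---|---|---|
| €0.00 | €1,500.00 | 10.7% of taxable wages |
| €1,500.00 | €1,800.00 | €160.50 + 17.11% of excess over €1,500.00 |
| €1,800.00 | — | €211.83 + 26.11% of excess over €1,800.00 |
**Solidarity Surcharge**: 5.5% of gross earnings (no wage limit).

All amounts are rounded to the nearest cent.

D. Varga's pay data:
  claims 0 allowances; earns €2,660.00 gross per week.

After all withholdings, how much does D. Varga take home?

Wage Tax: taxable = €2,660.00
  €211.83 + 26.11% × (€2,660.00 − €1,800.00) = €211.83 + 26.11% × €860.00 = €436.38
Solidarity Surcharge: 5.5% × €2,660.00 = €146.30
Total withheld: €436.38 + €146.30 = €582.68
Net pay: €2,660.00 − €582.68 = €2,077.32

€2,077.32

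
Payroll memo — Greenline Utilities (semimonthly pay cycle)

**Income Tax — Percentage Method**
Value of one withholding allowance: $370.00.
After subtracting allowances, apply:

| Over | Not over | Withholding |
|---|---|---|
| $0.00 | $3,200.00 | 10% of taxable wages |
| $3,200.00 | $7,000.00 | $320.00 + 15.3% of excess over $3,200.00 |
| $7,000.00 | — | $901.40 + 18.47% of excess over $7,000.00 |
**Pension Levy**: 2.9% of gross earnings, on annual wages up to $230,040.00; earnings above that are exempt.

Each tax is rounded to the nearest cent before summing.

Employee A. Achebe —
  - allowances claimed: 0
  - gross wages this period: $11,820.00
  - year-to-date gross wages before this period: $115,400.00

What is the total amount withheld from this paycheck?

$2,134.43

Income Tax: taxable = $11,820.00
  $901.40 + 18.47% × ($11,820.00 − $7,000.00) = $901.40 + 18.47% × $4,820.00 = $1,791.65
Pension Levy: 2.9% × $11,820.00 = $342.78
Total: $1,791.65 + $342.78 = $2,134.43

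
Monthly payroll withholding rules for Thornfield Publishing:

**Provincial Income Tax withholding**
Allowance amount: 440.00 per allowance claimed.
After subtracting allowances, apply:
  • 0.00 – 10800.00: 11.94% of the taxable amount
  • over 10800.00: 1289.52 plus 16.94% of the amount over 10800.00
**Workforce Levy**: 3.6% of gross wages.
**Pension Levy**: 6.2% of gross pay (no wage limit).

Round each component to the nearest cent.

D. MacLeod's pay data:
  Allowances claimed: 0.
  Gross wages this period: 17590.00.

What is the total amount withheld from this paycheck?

Provincial Income Tax: taxable = 17590.00
  1289.52 + 16.94% × (17590.00 − 10800.00) = 1289.52 + 16.94% × 6790.00 = 2439.75
Workforce Levy: 3.6% × 17590.00 = 633.24
Pension Levy: 6.2% × 17590.00 = 1090.58
Total: 2439.75 + 633.24 + 1090.58 = 4163.57

4163.57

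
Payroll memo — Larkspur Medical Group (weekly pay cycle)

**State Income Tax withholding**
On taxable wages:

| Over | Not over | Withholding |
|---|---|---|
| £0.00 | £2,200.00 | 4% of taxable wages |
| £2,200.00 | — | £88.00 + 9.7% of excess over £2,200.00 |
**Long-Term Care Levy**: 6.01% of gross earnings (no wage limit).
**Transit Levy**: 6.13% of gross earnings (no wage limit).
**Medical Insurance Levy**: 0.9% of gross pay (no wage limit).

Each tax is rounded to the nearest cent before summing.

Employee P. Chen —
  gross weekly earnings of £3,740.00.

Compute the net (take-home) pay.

£3,014.93

State Income Tax: taxable = £3,740.00
  £88.00 + 9.7% × (£3,740.00 − £2,200.00) = £88.00 + 9.7% × £1,540.00 = £237.38
Long-Term Care Levy: 6.01% × £3,740.00 = £224.77
Transit Levy: 6.13% × £3,740.00 = £229.26
Medical Insurance Levy: 0.9% × £3,740.00 = £33.66
Total withheld: £237.38 + £224.77 + £229.26 + £33.66 = £725.07
Net pay: £3,740.00 − £725.07 = £3,014.93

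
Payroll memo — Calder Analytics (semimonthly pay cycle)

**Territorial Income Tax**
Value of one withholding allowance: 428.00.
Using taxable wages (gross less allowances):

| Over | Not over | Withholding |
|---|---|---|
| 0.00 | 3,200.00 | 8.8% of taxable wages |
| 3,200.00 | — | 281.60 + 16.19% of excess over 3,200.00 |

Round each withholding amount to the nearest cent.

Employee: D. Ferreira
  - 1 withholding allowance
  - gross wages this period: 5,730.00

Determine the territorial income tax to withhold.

Territorial Income Tax: taxable = 5,730.00 − 1×428.00 = 5,302.00
  281.60 + 16.19% × (5,302.00 − 3,200.00) = 281.60 + 16.19% × 2,102.00 = 621.91

621.91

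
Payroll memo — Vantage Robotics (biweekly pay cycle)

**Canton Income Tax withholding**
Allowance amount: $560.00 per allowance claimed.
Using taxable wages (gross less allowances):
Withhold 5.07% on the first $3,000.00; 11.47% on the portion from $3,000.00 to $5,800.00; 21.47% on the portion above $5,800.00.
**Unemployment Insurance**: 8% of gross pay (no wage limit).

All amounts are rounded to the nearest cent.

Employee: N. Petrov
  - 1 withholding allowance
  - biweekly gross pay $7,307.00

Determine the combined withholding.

Canton Income Tax: taxable = $7,307.00 − 1×$560.00 = $6,747.00
  $473.26 + 21.47% × ($6,747.00 − $5,800.00) = $473.26 + 21.47% × $947.00 = $676.58
Unemployment Insurance: 8% × $7,307.00 = $584.56
Total: $676.58 + $584.56 = $1,261.14

$1,261.14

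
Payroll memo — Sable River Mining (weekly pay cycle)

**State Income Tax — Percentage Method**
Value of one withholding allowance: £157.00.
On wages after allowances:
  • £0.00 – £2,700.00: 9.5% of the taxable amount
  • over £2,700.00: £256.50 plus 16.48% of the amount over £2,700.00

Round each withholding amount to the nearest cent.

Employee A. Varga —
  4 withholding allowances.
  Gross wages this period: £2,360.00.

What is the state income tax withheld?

£164.54

State Income Tax: taxable = £2,360.00 − 4×£157.00 = £1,732.00
  9.5% × £1,732.00 = £164.54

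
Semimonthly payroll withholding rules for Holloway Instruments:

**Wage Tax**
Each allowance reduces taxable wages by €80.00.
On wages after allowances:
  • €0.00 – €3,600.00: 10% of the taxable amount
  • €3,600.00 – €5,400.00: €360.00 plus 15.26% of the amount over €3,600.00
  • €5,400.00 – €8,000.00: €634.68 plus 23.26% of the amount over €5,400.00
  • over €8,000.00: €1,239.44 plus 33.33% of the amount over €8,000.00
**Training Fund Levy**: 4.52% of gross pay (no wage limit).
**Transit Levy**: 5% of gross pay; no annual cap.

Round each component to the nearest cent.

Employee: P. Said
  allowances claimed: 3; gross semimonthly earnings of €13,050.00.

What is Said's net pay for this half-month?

Wage Tax: taxable = €13,050.00 − 3×€80.00 = €12,810.00
  €1,239.44 + 33.33% × (€12,810.00 − €8,000.00) = €1,239.44 + 33.33% × €4,810.00 = €2,842.61
Training Fund Levy: 4.52% × €13,050.00 = €589.86
Transit Levy: 5% × €13,050.00 = €652.50
Total withheld: €2,842.61 + €589.86 + €652.50 = €4,084.97
Net pay: €13,050.00 − €4,084.97 = €8,965.03

€8,965.03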